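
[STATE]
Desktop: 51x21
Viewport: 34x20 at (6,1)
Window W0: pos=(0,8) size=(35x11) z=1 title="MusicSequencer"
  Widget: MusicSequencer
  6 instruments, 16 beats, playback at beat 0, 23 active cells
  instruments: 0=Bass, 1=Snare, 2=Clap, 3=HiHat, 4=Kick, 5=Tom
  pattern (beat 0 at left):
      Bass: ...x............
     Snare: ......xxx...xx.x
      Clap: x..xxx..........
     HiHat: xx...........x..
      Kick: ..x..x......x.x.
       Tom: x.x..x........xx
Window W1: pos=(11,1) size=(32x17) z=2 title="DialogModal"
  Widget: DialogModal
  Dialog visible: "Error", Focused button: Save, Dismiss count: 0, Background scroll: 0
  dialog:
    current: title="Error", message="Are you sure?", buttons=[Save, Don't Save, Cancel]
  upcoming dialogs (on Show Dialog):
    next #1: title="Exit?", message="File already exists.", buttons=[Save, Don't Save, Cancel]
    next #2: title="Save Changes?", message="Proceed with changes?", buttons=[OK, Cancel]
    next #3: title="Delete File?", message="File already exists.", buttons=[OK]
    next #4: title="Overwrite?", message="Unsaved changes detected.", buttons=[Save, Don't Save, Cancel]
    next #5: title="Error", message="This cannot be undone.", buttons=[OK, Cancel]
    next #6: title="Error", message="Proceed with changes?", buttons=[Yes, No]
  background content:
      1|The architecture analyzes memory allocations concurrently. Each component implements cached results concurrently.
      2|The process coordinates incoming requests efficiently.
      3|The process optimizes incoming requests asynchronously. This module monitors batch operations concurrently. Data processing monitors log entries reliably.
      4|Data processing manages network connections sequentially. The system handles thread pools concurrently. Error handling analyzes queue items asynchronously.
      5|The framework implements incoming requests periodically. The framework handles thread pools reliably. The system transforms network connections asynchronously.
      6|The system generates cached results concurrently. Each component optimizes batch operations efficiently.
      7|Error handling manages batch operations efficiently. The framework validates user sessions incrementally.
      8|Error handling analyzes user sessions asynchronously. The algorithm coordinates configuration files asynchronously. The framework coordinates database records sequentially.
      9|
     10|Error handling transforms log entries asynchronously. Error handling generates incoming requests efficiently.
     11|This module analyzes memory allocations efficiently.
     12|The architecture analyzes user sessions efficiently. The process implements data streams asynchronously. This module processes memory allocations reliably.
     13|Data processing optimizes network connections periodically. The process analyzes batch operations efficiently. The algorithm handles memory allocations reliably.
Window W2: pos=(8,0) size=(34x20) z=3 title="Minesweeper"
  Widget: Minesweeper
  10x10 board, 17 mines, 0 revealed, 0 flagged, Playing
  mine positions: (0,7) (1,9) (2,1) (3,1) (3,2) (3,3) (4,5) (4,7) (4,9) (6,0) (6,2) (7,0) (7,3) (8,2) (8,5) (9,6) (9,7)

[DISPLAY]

  ┃ Minesweeper                   
  ┠───────────────────────────────
  ┃■■■■■■■■■■                     
  ┃■■■■■■■■■■                     
  ┃■■■■■■■■■■                     
  ┃■■■■■■■■■■                     
  ┃■■■■■■■■■■                     
━━┃■■■■■■■■■■                     
cS┃■■■■■■■■■■                     
──┃■■■■■■■■■■                     
 ▼┃■■■■■■■■■■                     
s·┃■■■■■■■■■■                     
e·┃                               
p█┃                               
t█┃                               
k·┃                               
m█┃                               
━━┃                               
  ┗━━━━━━━━━━━━━━━━━━━━━━━━━━━━━━━
                                  


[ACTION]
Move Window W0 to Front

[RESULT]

  ┃ Minesweeper                   
  ┠───────────────────────────────
  ┃■■■■■■■■■■                     
  ┃■■■■■■■■■■                     
  ┃■■■■■■■■■■                     
  ┃■■■■■■■■■■                     
  ┃■■■■■■■■■■                     
━━━━━━━━━━━━━━━━━━━━━━━━━━━━┓     
cSequencer                  ┃     
────────────────────────────┨     
 ▼123456789012345           ┃     
s···█············           ┃     
e······███···██·█           ┃     
p█··███··········           ┃     
t██···········█··           ┃     
k··█··█······█·█·           ┃     
m█·█··█········██           ┃     
━━━━━━━━━━━━━━━━━━━━━━━━━━━━┛     
  ┗━━━━━━━━━━━━━━━━━━━━━━━━━━━━━━━
                                  


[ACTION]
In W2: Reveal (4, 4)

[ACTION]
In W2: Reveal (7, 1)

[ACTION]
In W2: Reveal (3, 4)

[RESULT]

  ┃ Minesweeper                   
  ┠───────────────────────────────
  ┃■■■■■■■■■■                     
  ┃■■■■■■■■■■                     
  ┃■■■■■■■■■■                     
  ┃■■■■2■■■■■                     
  ┃■■■■2■■■■■                     
━━━━━━━━━━━━━━━━━━━━━━━━━━━━┓     
cSequencer                  ┃     
────────────────────────────┨     
 ▼123456789012345           ┃     
s···█············           ┃     
e······███···██·█           ┃     
p█··███··········           ┃     
t██···········█··           ┃     
k··█··█······█·█·           ┃     
m█·█··█········██           ┃     
━━━━━━━━━━━━━━━━━━━━━━━━━━━━┛     
  ┗━━━━━━━━━━━━━━━━━━━━━━━━━━━━━━━
                                  


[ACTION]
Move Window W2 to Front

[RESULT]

  ┃ Minesweeper                   
  ┠───────────────────────────────
  ┃■■■■■■■■■■                     
  ┃■■■■■■■■■■                     
  ┃■■■■■■■■■■                     
  ┃■■■■2■■■■■                     
  ┃■■■■2■■■■■                     
━━┃■■■■■■■■■■                     
cS┃■■■■■■■■■■                     
──┃■4■■■■■■■■                     
 ▼┃■■■■■■■■■■                     
s·┃■■■■■■■■■■                     
e·┃                               
p█┃                               
t█┃                               
k·┃                               
m█┃                               
━━┃                               
  ┗━━━━━━━━━━━━━━━━━━━━━━━━━━━━━━━
                                  


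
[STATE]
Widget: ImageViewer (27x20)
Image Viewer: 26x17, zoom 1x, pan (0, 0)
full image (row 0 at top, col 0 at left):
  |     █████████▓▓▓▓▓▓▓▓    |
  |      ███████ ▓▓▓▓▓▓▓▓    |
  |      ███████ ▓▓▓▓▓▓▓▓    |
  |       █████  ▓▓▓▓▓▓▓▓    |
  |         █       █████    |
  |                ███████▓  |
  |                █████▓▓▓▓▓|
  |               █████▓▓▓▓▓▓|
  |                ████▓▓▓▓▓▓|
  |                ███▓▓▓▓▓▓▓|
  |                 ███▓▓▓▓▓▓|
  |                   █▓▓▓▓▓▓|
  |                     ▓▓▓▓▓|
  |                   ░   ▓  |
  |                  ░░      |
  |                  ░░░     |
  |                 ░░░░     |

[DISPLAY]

     █████████▓▓▓▓▓▓▓▓     
      ███████ ▓▓▓▓▓▓▓▓     
      ███████ ▓▓▓▓▓▓▓▓     
       █████  ▓▓▓▓▓▓▓▓     
         █       █████     
                ███████▓   
                █████▓▓▓▓▓ 
               █████▓▓▓▓▓▓ 
                ████▓▓▓▓▓▓ 
                ███▓▓▓▓▓▓▓ 
                 ███▓▓▓▓▓▓ 
                   █▓▓▓▓▓▓ 
                     ▓▓▓▓▓ 
                   ░   ▓   
                  ░░       
                  ░░░      
                 ░░░░      
                           
                           
                           


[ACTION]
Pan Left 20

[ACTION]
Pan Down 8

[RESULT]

                ████▓▓▓▓▓▓ 
                ███▓▓▓▓▓▓▓ 
                 ███▓▓▓▓▓▓ 
                   █▓▓▓▓▓▓ 
                     ▓▓▓▓▓ 
                   ░   ▓   
                  ░░       
                  ░░░      
                 ░░░░      
                           
                           
                           
                           
                           
                           
                           
                           
                           
                           
                           


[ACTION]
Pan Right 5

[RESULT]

           ████▓▓▓▓▓▓      
           ███▓▓▓▓▓▓▓      
            ███▓▓▓▓▓▓      
              █▓▓▓▓▓▓      
                ▓▓▓▓▓      
              ░   ▓        
             ░░            
             ░░░           
            ░░░░           
                           
                           
                           
                           
                           
                           
                           
                           
                           
                           
                           


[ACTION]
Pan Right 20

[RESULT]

▓                          
▓                          
▓                          
▓                          
▓                          
                           
                           
                           
                           
                           
                           
                           
                           
                           
                           
                           
                           
                           
                           
                           


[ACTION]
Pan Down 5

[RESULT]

                           
                           
                           
                           
                           
                           
                           
                           
                           
                           
                           
                           
                           
                           
                           
                           
                           
                           
                           
                           


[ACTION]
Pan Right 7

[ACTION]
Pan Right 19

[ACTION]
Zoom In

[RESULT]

▓                          
▓                          
▓                          
▓                          
▓                          
▓                          
▓                          
▓                          
▓                          
▓                          
▓                          
▓                          
▓                          
                           
                           
                           
                           
                           
                           
                           


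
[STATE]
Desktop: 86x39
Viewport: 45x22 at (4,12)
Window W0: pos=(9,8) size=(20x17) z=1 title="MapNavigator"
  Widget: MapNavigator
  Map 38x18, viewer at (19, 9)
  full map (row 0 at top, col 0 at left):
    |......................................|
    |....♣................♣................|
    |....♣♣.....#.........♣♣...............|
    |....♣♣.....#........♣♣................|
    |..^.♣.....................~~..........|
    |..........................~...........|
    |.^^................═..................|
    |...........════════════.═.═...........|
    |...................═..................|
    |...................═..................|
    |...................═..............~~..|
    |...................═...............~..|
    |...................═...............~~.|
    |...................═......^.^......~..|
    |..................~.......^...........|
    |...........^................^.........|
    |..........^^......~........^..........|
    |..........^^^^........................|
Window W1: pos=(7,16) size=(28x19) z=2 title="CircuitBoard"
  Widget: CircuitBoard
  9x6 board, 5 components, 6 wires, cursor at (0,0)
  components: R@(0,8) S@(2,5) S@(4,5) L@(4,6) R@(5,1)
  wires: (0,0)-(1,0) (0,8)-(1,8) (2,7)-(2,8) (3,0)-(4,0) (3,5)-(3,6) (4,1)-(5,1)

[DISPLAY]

     ┃................~~┃                    
     ┃................~.┃                    
     ┃.........═........┃                    
     ┃.════════════.═.═.┃                    
   ┏━━━━━━━━━━━━━━━━━━━━━━━━━━┓              
   ┃ CircuitBoard             ┃              
   ┠──────────────────────────┨              
   ┃   0 1 2 3 4 5 6 7 8      ┃              
   ┃0  [.]                    ┃              
   ┃    │                     ┃              
   ┃1   ·                     ┃              
   ┃                          ┃              
   ┃2                       S ┃              
   ┃                          ┃              
   ┃3   ·                   · ┃              
   ┃    │                     ┃              
   ┃4   ·   ·               S ┃              
   ┃        │                 ┃              
   ┃5       R                 ┃              
   ┃Cursor: (0,0)             ┃              
   ┃                          ┃              
   ┃                          ┃              


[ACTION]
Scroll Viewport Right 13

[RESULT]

.........~~┃                                 
.........~.┃                                 
..═........┃                                 
══════.═.═.┃                                 
━━━━━━━━━━━━━━━━━┓                           
oard             ┃                           
─────────────────┨                           
3 4 5 6 7 8      ┃                           
                 ┃                           
                 ┃                           
                 ┃                           
                 ┃                           
               S ┃                           
                 ┃                           
               · ┃                           
                 ┃                           
               S ┃                           
                 ┃                           
                 ┃                           
0,0)             ┃                           
                 ┃                           
                 ┃                           


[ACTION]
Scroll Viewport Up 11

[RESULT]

                                             
                                             
                                             
                                             
                                             
                                             
                                             
━━━━━━━━━━━┓                                 
igator     ┃                                 
───────────┨                                 
...♣♣......┃                                 
.........~~┃                                 
.........~.┃                                 
..═........┃                                 
══════.═.═.┃                                 
━━━━━━━━━━━━━━━━━┓                           
oard             ┃                           
─────────────────┨                           
3 4 5 6 7 8      ┃                           
                 ┃                           
                 ┃                           
                 ┃                           


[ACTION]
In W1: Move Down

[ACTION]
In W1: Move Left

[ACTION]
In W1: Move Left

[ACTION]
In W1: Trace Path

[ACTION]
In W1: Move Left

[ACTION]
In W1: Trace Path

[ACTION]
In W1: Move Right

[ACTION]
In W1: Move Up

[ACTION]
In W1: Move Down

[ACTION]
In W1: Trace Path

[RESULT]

                                             
                                             
                                             
                                             
                                             
                                             
                                             
━━━━━━━━━━━┓                                 
igator     ┃                                 
───────────┨                                 
...♣♣......┃                                 
.........~~┃                                 
.........~.┃                                 
..═........┃                                 
══════.═.═.┃                                 
━━━━━━━━━━━━━━━━━┓                           
oard             ┃                           
─────────────────┨                           
3 4 5 6 7 8      ┃                           
                 ┃                           
                 ┃                           
]                ┃                           


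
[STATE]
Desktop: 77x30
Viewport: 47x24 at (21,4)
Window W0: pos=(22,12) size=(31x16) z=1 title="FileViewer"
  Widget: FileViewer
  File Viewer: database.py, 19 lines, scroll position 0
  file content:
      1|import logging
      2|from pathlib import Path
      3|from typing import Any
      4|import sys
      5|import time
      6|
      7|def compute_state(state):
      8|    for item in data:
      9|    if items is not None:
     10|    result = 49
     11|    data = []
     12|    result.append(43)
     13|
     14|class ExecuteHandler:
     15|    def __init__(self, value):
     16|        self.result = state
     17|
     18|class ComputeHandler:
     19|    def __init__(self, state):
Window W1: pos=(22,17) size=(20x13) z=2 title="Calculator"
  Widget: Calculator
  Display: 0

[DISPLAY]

                                               
                                               
                                               
                                               
                                               
                                               
                                               
                                               
 ┏━━━━━━━━━━━━━━━━━━━━━━━━━━━━━┓               
 ┃ FileViewer                  ┃               
 ┠─────────────────────────────┨               
 ┃import logging              ▲┃               
 ┃from pathlib import Path    █┃               
 ┏━━━━━━━━━━━━━━━━━━┓Any      ░┃               
 ┃ Calculator       ┃         ░┃               
 ┠──────────────────┨         ░┃               
 ┃                 0┃         ░┃               
 ┃┌───┬───┬───┬───┐ ┃tate):   ░┃               
 ┃│ 7 │ 8 │ 9 │ ÷ │ ┃a:       ░┃               
 ┃├───┼───┼───┼───┤ ┃ None:   ░┃               
 ┃│ 4 │ 5 │ 6 │ × │ ┃         ░┃               
 ┃├───┼───┼───┼───┤ ┃         ░┃               
 ┃│ 1 │ 2 │ 3 │ - │ ┃3)       ▼┃               
 ┃├───┼───┼───┼───┤ ┃━━━━━━━━━━┛               


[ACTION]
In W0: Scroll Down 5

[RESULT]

                                               
                                               
                                               
                                               
                                               
                                               
                                               
                                               
 ┏━━━━━━━━━━━━━━━━━━━━━━━━━━━━━┓               
 ┃ FileViewer                  ┃               
 ┠─────────────────────────────┨               
 ┃                            ▲┃               
 ┃def compute_state(state):   ░┃               
 ┏━━━━━━━━━━━━━━━━━━┓a:       ░┃               
 ┃ Calculator       ┃ None:   ░┃               
 ┠──────────────────┨         ░┃               
 ┃                 0┃         ░┃               
 ┃┌───┬───┬───┬───┐ ┃3)       ░┃               
 ┃│ 7 │ 8 │ 9 │ ÷ │ ┃         ░┃               
 ┃├───┼───┼───┼───┤ ┃r:       █┃               
 ┃│ 4 │ 5 │ 6 │ × │ ┃lf, value░┃               
 ┃├───┼───┼───┼───┤ ┃ = state ░┃               
 ┃│ 1 │ 2 │ 3 │ - │ ┃         ▼┃               
 ┃├───┼───┼───┼───┤ ┃━━━━━━━━━━┛               


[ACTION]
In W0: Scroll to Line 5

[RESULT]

                                               
                                               
                                               
                                               
                                               
                                               
                                               
                                               
 ┏━━━━━━━━━━━━━━━━━━━━━━━━━━━━━┓               
 ┃ FileViewer                  ┃               
 ┠─────────────────────────────┨               
 ┃import time                 ▲┃               
 ┃                            ░┃               
 ┏━━━━━━━━━━━━━━━━━━┓tate):   ░┃               
 ┃ Calculator       ┃a:       ░┃               
 ┠──────────────────┨ None:   ░┃               
 ┃                 0┃         ░┃               
 ┃┌───┬───┬───┬───┐ ┃         █┃               
 ┃│ 7 │ 8 │ 9 │ ÷ │ ┃3)       ░┃               
 ┃├───┼───┼───┼───┤ ┃         ░┃               
 ┃│ 4 │ 5 │ 6 │ × │ ┃r:       ░┃               
 ┃├───┼───┼───┼───┤ ┃lf, value░┃               
 ┃│ 1 │ 2 │ 3 │ - │ ┃ = state ▼┃               
 ┃├───┼───┼───┼───┤ ┃━━━━━━━━━━┛               


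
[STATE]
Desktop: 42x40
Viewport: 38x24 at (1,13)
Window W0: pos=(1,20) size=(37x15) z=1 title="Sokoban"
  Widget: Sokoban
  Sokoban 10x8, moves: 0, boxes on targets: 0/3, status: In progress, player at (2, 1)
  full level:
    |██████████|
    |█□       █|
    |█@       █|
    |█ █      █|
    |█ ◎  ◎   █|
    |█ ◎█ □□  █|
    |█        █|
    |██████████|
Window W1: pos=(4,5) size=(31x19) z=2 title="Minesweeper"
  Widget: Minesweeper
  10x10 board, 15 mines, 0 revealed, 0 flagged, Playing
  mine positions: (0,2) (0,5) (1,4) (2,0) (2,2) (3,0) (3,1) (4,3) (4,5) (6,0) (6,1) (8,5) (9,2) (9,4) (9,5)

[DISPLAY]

   ┃■■■■■■■■■■                   ┃    
   ┃■■■■■■■■■■                   ┃    
   ┃■■■■■■■■■■                   ┃    
   ┃■■■■■■■■■■                   ┃    
   ┃■■■■■■■■■■                   ┃    
   ┃                             ┃    
   ┃                             ┃    
┏━━┃                             ┃━━┓ 
┃ S┃                             ┃  ┃ 
┠──┃                             ┃──┨ 
┃██┗━━━━━━━━━━━━━━━━━━━━━━━━━━━━━┛  ┃ 
┃█□       █                         ┃ 
┃█@       █                         ┃ 
┃█ █      █                         ┃ 
┃█ ◎  ◎   █                         ┃ 
┃█ ◎█ □□  █                         ┃ 
┃█        █                         ┃ 
┃██████████                         ┃ 
┃Moves: 0  0/3                      ┃ 
┃                                   ┃ 
┃                                   ┃ 
┗━━━━━━━━━━━━━━━━━━━━━━━━━━━━━━━━━━━┛ 
                                      
                                      


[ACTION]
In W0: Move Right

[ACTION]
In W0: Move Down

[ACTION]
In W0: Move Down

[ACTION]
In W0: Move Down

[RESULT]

   ┃■■■■■■■■■■                   ┃    
   ┃■■■■■■■■■■                   ┃    
   ┃■■■■■■■■■■                   ┃    
   ┃■■■■■■■■■■                   ┃    
   ┃■■■■■■■■■■                   ┃    
   ┃                             ┃    
   ┃                             ┃    
┏━━┃                             ┃━━┓ 
┃ S┃                             ┃  ┃ 
┠──┃                             ┃──┨ 
┃██┗━━━━━━━━━━━━━━━━━━━━━━━━━━━━━┛  ┃ 
┃█□       █                         ┃ 
┃█ @      █                         ┃ 
┃█ █      █                         ┃ 
┃█ ◎  ◎   █                         ┃ 
┃█ ◎█ □□  █                         ┃ 
┃█        █                         ┃ 
┃██████████                         ┃ 
┃Moves: 1  0/3                      ┃ 
┃                                   ┃ 
┃                                   ┃ 
┗━━━━━━━━━━━━━━━━━━━━━━━━━━━━━━━━━━━┛ 
                                      
                                      


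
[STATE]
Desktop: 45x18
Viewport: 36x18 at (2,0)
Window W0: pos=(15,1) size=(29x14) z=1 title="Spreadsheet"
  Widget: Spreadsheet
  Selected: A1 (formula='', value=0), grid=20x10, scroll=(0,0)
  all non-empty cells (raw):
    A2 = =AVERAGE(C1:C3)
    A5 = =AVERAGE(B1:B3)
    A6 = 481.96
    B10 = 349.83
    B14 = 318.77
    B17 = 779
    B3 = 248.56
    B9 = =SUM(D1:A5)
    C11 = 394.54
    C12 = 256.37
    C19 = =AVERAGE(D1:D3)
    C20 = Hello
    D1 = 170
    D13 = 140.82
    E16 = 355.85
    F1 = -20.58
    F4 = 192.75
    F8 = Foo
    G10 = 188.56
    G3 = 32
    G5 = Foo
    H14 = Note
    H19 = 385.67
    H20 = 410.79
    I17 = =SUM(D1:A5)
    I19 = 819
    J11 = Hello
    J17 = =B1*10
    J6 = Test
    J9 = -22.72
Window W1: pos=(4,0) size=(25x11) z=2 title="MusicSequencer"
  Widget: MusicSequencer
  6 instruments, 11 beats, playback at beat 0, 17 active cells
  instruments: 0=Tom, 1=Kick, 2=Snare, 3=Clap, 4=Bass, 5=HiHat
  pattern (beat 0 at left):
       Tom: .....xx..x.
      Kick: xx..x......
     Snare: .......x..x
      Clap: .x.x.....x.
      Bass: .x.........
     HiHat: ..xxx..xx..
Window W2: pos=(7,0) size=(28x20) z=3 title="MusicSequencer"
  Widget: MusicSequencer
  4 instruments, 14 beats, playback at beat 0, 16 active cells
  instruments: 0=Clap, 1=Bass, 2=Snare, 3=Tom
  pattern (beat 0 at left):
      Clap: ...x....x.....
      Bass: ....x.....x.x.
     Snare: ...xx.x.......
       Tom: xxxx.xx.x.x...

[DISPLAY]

  ┏━━┏━━━━━━━━━━━━━━━━━━━━━━━━━━┓   
  ┃ M┃ MusicSequencer           ┃━━━
  ┠──┠──────────────────────────┨   
  ┃  ┃      ▼1234567890123      ┃───
  ┃  ┃  Clap···█····█·····      ┃   
  ┃  ┃  Bass····█·····█·█·      ┃   
  ┃ S┃ Snare···██·█·······      ┃---
  ┃  ┃   Tom████·██·█·█···      ┃0  
  ┃  ┃                          ┃0  
  ┃ H┃                          ┃6  
  ┗━━┃                          ┃0  
     ┃                          ┃0  
     ┃                          ┃0  
     ┃                          ┃0  
     ┃                          ┃━━━
     ┃                          ┃   
     ┃                          ┃   
     ┃                          ┃   


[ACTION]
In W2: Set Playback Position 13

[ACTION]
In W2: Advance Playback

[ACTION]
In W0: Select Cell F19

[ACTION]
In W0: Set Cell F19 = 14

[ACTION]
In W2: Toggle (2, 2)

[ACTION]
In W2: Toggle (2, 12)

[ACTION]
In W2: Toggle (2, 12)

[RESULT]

  ┏━━┏━━━━━━━━━━━━━━━━━━━━━━━━━━┓   
  ┃ M┃ MusicSequencer           ┃━━━
  ┠──┠──────────────────────────┨   
  ┃  ┃      ▼1234567890123      ┃───
  ┃  ┃  Clap···█····█·····      ┃   
  ┃  ┃  Bass····█·····█·█·      ┃   
  ┃ S┃ Snare··███·█·······      ┃---
  ┃  ┃   Tom████·██·█·█···      ┃0  
  ┃  ┃                          ┃0  
  ┃ H┃                          ┃6  
  ┗━━┃                          ┃0  
     ┃                          ┃0  
     ┃                          ┃0  
     ┃                          ┃0  
     ┃                          ┃━━━
     ┃                          ┃   
     ┃                          ┃   
     ┃                          ┃   


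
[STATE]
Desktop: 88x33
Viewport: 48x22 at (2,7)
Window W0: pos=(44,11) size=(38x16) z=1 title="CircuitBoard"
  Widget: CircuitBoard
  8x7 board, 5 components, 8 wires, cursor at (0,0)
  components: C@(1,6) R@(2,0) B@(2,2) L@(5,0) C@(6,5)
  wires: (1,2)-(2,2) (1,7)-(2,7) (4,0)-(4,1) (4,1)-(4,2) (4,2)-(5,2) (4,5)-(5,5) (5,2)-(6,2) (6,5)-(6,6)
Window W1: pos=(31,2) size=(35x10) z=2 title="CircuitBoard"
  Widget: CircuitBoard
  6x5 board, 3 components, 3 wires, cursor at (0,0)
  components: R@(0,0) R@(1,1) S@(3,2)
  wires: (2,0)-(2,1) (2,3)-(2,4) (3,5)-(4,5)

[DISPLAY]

                             ┃                  
                             ┃1       R         
                             ┃                  
                             ┃2   · ─ ·       · 
                             ┗━━━━━━━━━━━━━━━━━━
                                          ┃ Circ
                                          ┠─────
                                          ┃   0 
                                          ┃0  [.
                                          ┃     
                                          ┃1    
                                          ┃     
                                          ┃2   R
                                          ┃     
                                          ┃3    
                                          ┃     
                                          ┃4   ·
                                          ┃     
                                          ┃5   L
                                          ┗━━━━━
                                                
                                                


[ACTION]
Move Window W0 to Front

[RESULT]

                             ┃                  
                             ┃1       R         
                             ┃                  
                             ┃2   · ─ ·       · 
                             ┗━━━━━━━━━━━━┏━━━━━
                                          ┃ Circ
                                          ┠─────
                                          ┃   0 
                                          ┃0  [.
                                          ┃     
                                          ┃1    
                                          ┃     
                                          ┃2   R
                                          ┃     
                                          ┃3    
                                          ┃     
                                          ┃4   ·
                                          ┃     
                                          ┃5   L
                                          ┗━━━━━
                                                
                                                


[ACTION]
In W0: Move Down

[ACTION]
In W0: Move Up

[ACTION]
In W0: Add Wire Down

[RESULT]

                             ┃                  
                             ┃1       R         
                             ┃                  
                             ┃2   · ─ ·       · 
                             ┗━━━━━━━━━━━━┏━━━━━
                                          ┃ Circ
                                          ┠─────
                                          ┃   0 
                                          ┃0  [.
                                          ┃    │
                                          ┃1   ·
                                          ┃     
                                          ┃2   R
                                          ┃     
                                          ┃3    
                                          ┃     
                                          ┃4   ·
                                          ┃     
                                          ┃5   L
                                          ┗━━━━━
                                                
                                                


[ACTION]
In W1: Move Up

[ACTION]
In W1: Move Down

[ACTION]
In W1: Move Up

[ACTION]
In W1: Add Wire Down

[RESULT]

                             ┃    │             
                             ┃1   ·   R         
                             ┃                  
                             ┃2   · ─ ·       · 
                             ┗━━━━━━━━━━━━┏━━━━━
                                          ┃ Circ
                                          ┠─────
                                          ┃   0 
                                          ┃0  [.
                                          ┃    │
                                          ┃1   ·
                                          ┃     
                                          ┃2   R
                                          ┃     
                                          ┃3    
                                          ┃     
                                          ┃4   ·
                                          ┃     
                                          ┃5   L
                                          ┗━━━━━
                                                
                                                


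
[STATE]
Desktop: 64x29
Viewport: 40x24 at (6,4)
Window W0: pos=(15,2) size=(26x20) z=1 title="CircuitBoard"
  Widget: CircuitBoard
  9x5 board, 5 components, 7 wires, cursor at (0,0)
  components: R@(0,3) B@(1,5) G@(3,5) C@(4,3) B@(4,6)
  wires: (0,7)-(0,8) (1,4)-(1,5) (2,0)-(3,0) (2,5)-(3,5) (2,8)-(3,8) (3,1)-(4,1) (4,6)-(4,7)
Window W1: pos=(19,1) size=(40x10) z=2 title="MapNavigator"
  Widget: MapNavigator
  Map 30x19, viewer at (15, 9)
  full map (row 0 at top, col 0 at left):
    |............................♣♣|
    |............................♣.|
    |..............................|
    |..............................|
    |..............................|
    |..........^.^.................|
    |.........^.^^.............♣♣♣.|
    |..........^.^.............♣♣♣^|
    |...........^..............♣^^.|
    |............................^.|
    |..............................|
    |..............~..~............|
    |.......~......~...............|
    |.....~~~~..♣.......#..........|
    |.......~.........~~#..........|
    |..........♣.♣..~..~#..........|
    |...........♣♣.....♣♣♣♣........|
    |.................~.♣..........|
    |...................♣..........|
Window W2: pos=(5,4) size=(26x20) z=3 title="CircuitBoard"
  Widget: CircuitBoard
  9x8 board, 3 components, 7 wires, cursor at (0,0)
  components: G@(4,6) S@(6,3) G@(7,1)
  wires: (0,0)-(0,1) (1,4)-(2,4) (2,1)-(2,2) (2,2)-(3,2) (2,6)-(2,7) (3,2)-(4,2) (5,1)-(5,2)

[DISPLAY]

━━━━━━━━━━━━━━━━━━━━━━━━┓..^.^^.........
 CircuitBoard           ┃...^.^.........
────────────────────────┨....^..........
   0 1 2 3 4 5 6 7 8    ┃........@......
0  [.]─ ·               ┃...............
                        ┃.......~..~....
1                   ·   ┃━━━━━━━━━━━━━━━
                    │   ┃         ┃     
2       · ─ ·       ·   ┃         ┃     
            │           ┃         ┃     
3           ·           ┃ C       ┃     
            │           ┃         ┃     
4           ·           ┃         ┃     
                        ┃         ┃     
5       · ─ ·           ┃         ┃     
                        ┃         ┃     
6               S       ┃         ┃     
                        ┃━━━━━━━━━┛     
7       G               ┃               
━━━━━━━━━━━━━━━━━━━━━━━━┛               
                                        
                                        
                                        
                                        


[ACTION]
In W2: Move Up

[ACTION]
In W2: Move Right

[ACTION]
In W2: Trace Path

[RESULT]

━━━━━━━━━━━━━━━━━━━━━━━━┓..^.^^.........
 CircuitBoard           ┃...^.^.........
────────────────────────┨....^..........
   0 1 2 3 4 5 6 7 8    ┃........@......
0   · ─[.]              ┃...............
                        ┃.......~..~....
1                   ·   ┃━━━━━━━━━━━━━━━
                    │   ┃         ┃     
2       · ─ ·       ·   ┃         ┃     
            │           ┃         ┃     
3           ·           ┃ C       ┃     
            │           ┃         ┃     
4           ·           ┃         ┃     
                        ┃         ┃     
5       · ─ ·           ┃         ┃     
                        ┃         ┃     
6               S       ┃         ┃     
                        ┃━━━━━━━━━┛     
7       G               ┃               
━━━━━━━━━━━━━━━━━━━━━━━━┛               
                                        
                                        
                                        
                                        


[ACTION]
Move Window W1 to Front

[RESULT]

━━━━━━━━━━━━━┃    .........^.^^.........
 CircuitBoard┃    ..........^.^.........
─────────────┃    ...........^..........
   0 1 2 3 4 ┃    ...............@......
0   · ─[.]   ┃    ......................
             ┃    ..............~..~....
1            ┗━━━━━━━━━━━━━━━━━━━━━━━━━━
                    │   ┃         ┃     
2       · ─ ·       ·   ┃         ┃     
            │           ┃         ┃     
3           ·           ┃ C       ┃     
            │           ┃         ┃     
4           ·           ┃         ┃     
                        ┃         ┃     
5       · ─ ·           ┃         ┃     
                        ┃         ┃     
6               S       ┃         ┃     
                        ┃━━━━━━━━━┛     
7       G               ┃               
━━━━━━━━━━━━━━━━━━━━━━━━┛               
                                        
                                        
                                        
                                        


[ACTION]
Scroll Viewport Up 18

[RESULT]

                                        
             ┏━━━━━━━━━━━━━━━━━━━━━━━━━━
         ┏━━━┃ MapNavigator             
         ┃ Ci┠──────────────────────────
━━━━━━━━━━━━━┃    .........^.^^.........
 CircuitBoard┃    ..........^.^.........
─────────────┃    ...........^..........
   0 1 2 3 4 ┃    ...............@......
0   · ─[.]   ┃    ......................
             ┃    ..............~..~....
1            ┗━━━━━━━━━━━━━━━━━━━━━━━━━━
                    │   ┃         ┃     
2       · ─ ·       ·   ┃         ┃     
            │           ┃         ┃     
3           ·           ┃ C       ┃     
            │           ┃         ┃     
4           ·           ┃         ┃     
                        ┃         ┃     
5       · ─ ·           ┃         ┃     
                        ┃         ┃     
6               S       ┃         ┃     
                        ┃━━━━━━━━━┛     
7       G               ┃               
━━━━━━━━━━━━━━━━━━━━━━━━┛               
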